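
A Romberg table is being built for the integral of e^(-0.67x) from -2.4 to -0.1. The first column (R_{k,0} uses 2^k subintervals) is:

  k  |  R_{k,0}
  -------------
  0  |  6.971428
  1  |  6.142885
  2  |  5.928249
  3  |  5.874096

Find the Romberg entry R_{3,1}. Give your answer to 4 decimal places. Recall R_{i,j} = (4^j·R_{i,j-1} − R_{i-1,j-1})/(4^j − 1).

5.8560

Richardson extrapolation on the trapezoidal column (denominator 4−1=3):
R_{3,1} = (4·5.874096 − 5.928249) / 3 = 5.856045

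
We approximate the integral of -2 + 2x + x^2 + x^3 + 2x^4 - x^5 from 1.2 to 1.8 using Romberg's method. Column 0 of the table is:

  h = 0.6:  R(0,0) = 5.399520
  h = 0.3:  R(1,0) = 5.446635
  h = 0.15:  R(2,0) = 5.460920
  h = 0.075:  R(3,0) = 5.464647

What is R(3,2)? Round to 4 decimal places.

5.4659

R(2,1) = (4·5.460920 − 5.446635) / 3 = 5.465682
R(3,1) = (4·5.464647 − 5.460920) / 3 = 5.465889
R(3,2) = 5.465889 + (5.465889 − 5.465682)/15 = 5.465903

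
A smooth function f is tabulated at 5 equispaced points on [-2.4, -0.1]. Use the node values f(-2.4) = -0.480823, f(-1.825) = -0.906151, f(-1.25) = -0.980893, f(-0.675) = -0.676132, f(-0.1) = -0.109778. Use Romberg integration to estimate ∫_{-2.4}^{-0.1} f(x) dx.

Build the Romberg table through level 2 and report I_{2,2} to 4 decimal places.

-1.7004

I_{0,0} (trapezoid, 1 panel, h=2.3000): -0.679191
I_{1,0} (trapezoid, 2 panels, h=1.1500): -1.467623
I_{2,0} (trapezoid, 4 panels, h=0.5750): -1.643624
I_{1,1} = -1.467623 + (-1.467623 − (-0.679191))/3 = -1.730434
I_{2,1} = -1.643624 + (-1.643624 − (-1.467623))/3 = -1.702291
I_{2,2} = -1.702291 + (-1.702291 − (-1.730434))/15 = -1.700415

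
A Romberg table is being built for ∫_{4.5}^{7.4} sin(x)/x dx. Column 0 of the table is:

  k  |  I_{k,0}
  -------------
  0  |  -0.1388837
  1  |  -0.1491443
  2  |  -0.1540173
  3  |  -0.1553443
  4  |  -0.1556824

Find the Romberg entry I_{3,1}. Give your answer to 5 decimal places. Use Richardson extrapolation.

I_{3,1} = (4·(-0.1553443) − (-0.1540173)) / 3 = -0.1557866

-0.15579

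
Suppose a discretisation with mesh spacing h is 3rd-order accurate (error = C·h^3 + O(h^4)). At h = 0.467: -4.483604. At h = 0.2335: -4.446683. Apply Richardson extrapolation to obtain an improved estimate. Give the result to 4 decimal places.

-4.4414

Extrapolated value = (8·A(h/2) − A(h)) / (8 − 1)
= (8·(-4.446683) − (-4.483604)) / 7
= -31.089860 / 7 = -4.441409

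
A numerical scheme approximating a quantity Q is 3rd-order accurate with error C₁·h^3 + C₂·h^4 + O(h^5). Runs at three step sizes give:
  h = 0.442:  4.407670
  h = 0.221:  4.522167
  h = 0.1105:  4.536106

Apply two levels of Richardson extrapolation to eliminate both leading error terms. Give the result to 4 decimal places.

4.5381

First eliminate the h^3 term (factor 2^3 = 8):
  B₁ = (8·4.522167 − 4.407670)/7 = 4.538524
  B₂ = (8·4.536106 − 4.522167)/7 = 4.538097
Then eliminate the h^4 term (factor 2^4 = 16):
  (16·4.538097 − 4.538524)/15 = 4.538069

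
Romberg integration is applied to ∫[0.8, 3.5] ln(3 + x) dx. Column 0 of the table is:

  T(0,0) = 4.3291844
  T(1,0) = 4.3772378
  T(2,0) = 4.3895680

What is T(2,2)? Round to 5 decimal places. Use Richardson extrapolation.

4.39371

Richardson extrapolation on the trapezoidal column (denominator 4−1=3):
T(1,1) = 4.3772378 + (4.3772378 − 4.3291844)/3 = 4.3932556
T(2,1) = 4.3895680 + (4.3895680 − 4.3772378)/3 = 4.3936781
T(2,2) = (16·4.3936781 − 4.3932556) / 15 = 4.3937063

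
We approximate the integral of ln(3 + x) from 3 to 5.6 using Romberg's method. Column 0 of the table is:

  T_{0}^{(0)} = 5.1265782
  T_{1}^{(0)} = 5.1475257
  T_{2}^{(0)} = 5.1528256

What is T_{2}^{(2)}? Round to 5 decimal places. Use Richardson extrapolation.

5.15460

Richardson extrapolation on the trapezoidal column (denominator 4−1=3):
T_{1}^{(1)} = 5.1475257 + (5.1475257 − 5.1265782)/3 = 5.1545082
T_{2}^{(1)} = 5.1528256 + (5.1528256 − 5.1475257)/3 = 5.1545922
T_{2}^{(2)} = 5.1545922 + (5.1545922 − 5.1545082)/15 = 5.1545978
(Column j=1 coincides with Simpson's rule on the same nodes.)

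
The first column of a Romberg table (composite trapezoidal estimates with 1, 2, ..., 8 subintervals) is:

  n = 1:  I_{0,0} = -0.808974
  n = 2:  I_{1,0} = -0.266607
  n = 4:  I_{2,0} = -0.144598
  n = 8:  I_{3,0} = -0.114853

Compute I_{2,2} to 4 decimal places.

-0.1051

Richardson extrapolation on the trapezoidal column (denominator 4−1=3):
I_{1,1} = -0.266607 + (-0.266607 − (-0.808974))/3 = -0.085818
I_{2,1} = -0.144598 + (-0.144598 − (-0.266607))/3 = -0.103928
I_{2,2} = -0.103928 + (-0.103928 − (-0.085818))/15 = -0.105135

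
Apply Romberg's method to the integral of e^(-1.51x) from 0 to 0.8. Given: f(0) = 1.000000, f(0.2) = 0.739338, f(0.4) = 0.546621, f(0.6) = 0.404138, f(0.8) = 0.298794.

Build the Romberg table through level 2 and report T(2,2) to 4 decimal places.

0.4644

T(0,0) (trapezoid, 1 panel, h=0.8000): 0.519518
T(1,0) (trapezoid, 2 panels, h=0.4000): 0.478407
T(2,0) (trapezoid, 4 panels, h=0.2000): 0.467899
T(1,1) = 0.478407 + (0.478407 − 0.519518)/3 = 0.464703
T(2,1) = 0.467899 + (0.467899 − 0.478407)/3 = 0.464396
T(2,2) = 0.464396 + (0.464396 − 0.464703)/15 = 0.464376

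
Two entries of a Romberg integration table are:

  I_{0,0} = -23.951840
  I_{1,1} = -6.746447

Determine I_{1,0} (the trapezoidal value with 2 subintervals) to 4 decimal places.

From I_{1,1} = (4·I_{1,0} − I_{0,0})/3, solve for I_{1,0}:
4·I_{1,0} = 3·(-6.746447) + (-23.951840) = -44.191181
I_{1,0} = -11.047795

-11.0478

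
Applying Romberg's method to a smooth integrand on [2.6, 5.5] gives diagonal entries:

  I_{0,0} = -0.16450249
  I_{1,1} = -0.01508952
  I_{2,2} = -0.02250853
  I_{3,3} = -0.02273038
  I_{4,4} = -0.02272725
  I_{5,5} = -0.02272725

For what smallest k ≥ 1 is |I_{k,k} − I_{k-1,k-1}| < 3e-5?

k = 4

|I_{1,1} − I_{0,0}| = 0.14941297 ≥ 3e-5
|I_{2,2} − I_{1,1}| = 0.00741901 ≥ 3e-5
|I_{3,3} − I_{2,2}| = 0.00022185 ≥ 3e-5
|I_{4,4} − I_{3,3}| = 0.00000313 < 3e-5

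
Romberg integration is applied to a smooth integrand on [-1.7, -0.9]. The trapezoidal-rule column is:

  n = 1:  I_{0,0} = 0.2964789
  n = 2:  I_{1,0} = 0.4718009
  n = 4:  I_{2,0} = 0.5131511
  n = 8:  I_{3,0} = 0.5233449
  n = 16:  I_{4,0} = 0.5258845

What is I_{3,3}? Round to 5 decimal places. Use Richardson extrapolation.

I_{1,1} = (4·0.4718009 − 0.2964789) / 3 = 0.5302416
I_{2,1} = (4·0.5131511 − 0.4718009) / 3 = 0.5269345
I_{3,1} = (4·0.5233449 − 0.5131511) / 3 = 0.5267428
I_{2,2} = 0.5269345 + (0.5269345 − 0.5302416)/15 = 0.5267140
I_{3,2} = 0.5267428 + (0.5267428 − 0.5269345)/15 = 0.5267300
I_{3,3} = 0.5267300 + (0.5267300 − 0.5267140)/63 = 0.5267303

0.52673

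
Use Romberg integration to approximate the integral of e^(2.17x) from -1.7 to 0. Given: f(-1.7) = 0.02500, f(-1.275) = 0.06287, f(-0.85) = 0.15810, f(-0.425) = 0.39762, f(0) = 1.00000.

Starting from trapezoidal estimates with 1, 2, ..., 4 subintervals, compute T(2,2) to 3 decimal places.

0.450

T(0,0) (trapezoid, 1 panel, h=1.7000): 0.87125
T(1,0) (trapezoid, 2 panels, h=0.8500): 0.57001
T(2,0) (trapezoid, 4 panels, h=0.4250): 0.48071
T(1,1) = 0.57001 + (0.57001 − 0.87125)/3 = 0.46960
T(2,1) = 0.48071 + (0.48071 − 0.57001)/3 = 0.45094
T(2,2) = 0.45094 + (0.45094 − 0.46960)/15 = 0.44970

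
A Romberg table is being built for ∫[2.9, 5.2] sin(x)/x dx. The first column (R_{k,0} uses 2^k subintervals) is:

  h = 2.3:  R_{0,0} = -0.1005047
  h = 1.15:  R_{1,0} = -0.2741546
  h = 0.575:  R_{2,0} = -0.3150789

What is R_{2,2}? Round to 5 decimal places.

-0.32850

Richardson extrapolation on the trapezoidal column (denominator 4−1=3):
R_{1,1} = -0.2741546 + (-0.2741546 − (-0.1005047))/3 = -0.3320379
R_{2,1} = -0.3150789 + (-0.3150789 − (-0.2741546))/3 = -0.3287203
R_{2,2} = (16·(-0.3287203) − (-0.3320379)) / 15 = -0.3284991
(Column j=1 coincides with Simpson's rule on the same nodes.)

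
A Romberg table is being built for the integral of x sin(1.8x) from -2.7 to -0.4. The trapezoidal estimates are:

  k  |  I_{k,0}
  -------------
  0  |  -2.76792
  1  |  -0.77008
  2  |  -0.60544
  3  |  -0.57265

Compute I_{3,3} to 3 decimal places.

-0.562

Richardson extrapolation on the trapezoidal column (denominator 4−1=3):
I_{1,1} = (4·(-0.77008) − (-2.76792)) / 3 = -0.10413
I_{2,1} = -0.60544 + (-0.60544 − (-0.77008))/3 = -0.55056
I_{3,1} = -0.57265 + (-0.57265 − (-0.60544))/3 = -0.56172
I_{2,2} = (16·(-0.55056) − (-0.10413)) / 15 = -0.58032
I_{3,2} = -0.56172 + (-0.56172 − (-0.55056))/15 = -0.56246
I_{3,3} = -0.56246 + (-0.56246 − (-0.58032))/63 = -0.56218
(Column j=1 coincides with Simpson's rule on the same nodes.)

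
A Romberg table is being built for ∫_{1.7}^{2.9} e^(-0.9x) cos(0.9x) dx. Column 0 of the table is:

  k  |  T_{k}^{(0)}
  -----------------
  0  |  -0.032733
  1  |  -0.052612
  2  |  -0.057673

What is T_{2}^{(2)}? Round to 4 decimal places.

T_{1}^{(1)} = (4·(-0.052612) − (-0.032733)) / 3 = -0.059238
T_{2}^{(1)} = (4·(-0.057673) − (-0.052612)) / 3 = -0.059360
T_{2}^{(2)} = -0.059360 + (-0.059360 − (-0.059238))/15 = -0.059368

-0.0594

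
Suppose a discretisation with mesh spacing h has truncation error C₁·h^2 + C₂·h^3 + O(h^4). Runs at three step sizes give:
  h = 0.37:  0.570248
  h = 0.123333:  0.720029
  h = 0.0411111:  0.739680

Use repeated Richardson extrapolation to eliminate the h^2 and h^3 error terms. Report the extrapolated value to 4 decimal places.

0.7423

First eliminate the h^2 term (factor 3^2 = 9):
  B₁ = (9·0.720029 − 0.570248)/8 = 0.738752
  B₂ = (9·0.739680 − 0.720029)/8 = 0.742136
Then eliminate the h^3 term (factor 3^3 = 27):
  (27·0.742136 − 0.738752)/26 = 0.742266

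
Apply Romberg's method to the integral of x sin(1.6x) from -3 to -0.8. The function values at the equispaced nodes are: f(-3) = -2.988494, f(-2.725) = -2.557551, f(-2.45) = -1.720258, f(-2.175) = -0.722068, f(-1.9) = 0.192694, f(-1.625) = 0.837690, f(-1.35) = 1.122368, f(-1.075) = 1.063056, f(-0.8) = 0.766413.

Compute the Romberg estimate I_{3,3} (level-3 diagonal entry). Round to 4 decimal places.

-0.7840

I_{0,0} (trapezoid, 1 panel, h=2.2000): -2.444289
I_{1,0} (trapezoid, 2 panels, h=1.1000): -1.010181
I_{2,0} (trapezoid, 4 panels, h=0.5500): -0.833930
I_{3,0} (trapezoid, 8 panels, h=0.2750): -0.796155
I_{1,1} = -1.010181 + (-1.010181 − (-2.444289))/3 = -0.532145
I_{2,1} = -0.833930 + (-0.833930 − (-1.010181))/3 = -0.775180
I_{3,1} = -0.796155 + (-0.796155 − (-0.833930))/3 = -0.783563
I_{2,2} = -0.775180 + (-0.775180 − (-0.532145))/15 = -0.791382
I_{3,2} = -0.783563 + (-0.783563 − (-0.775180))/15 = -0.784122
I_{3,3} = -0.784122 + (-0.784122 − (-0.791382))/63 = -0.784007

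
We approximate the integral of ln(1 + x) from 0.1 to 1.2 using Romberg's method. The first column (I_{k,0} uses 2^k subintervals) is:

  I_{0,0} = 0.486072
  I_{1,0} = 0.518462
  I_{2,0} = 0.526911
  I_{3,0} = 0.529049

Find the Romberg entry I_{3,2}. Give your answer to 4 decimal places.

I_{2,1} = 0.526911 + (0.526911 − 0.518462)/3 = 0.529727
I_{3,1} = 0.529049 + (0.529049 − 0.526911)/3 = 0.529762
I_{3,2} = 0.529762 + (0.529762 − 0.529727)/15 = 0.529764
(Column j=1 coincides with Simpson's rule on the same nodes.)

0.5298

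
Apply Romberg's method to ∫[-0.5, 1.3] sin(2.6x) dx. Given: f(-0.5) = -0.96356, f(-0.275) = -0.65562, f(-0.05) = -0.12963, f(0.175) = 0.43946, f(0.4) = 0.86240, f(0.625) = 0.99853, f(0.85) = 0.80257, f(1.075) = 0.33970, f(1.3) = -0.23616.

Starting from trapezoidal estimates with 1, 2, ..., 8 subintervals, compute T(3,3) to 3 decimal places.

T(0,0) (trapezoid, 1 panel, h=1.8000): -1.07975
T(1,0) (trapezoid, 2 panels, h=0.9000): 0.23629
T(2,0) (trapezoid, 4 panels, h=0.4500): 0.42097
T(3,0) (trapezoid, 8 panels, h=0.2250): 0.46295
T(1,1) = 0.23629 + (0.23629 − (-1.07975))/3 = 0.67497
T(2,1) = 0.42097 + (0.42097 − 0.23629)/3 = 0.48253
T(3,1) = 0.46295 + (0.46295 − 0.42097)/3 = 0.47694
T(2,2) = 0.48253 + (0.48253 − 0.67497)/15 = 0.46970
T(3,2) = 0.47694 + (0.47694 − 0.48253)/15 = 0.47657
T(3,3) = 0.47657 + (0.47657 − 0.46970)/63 = 0.47668

0.477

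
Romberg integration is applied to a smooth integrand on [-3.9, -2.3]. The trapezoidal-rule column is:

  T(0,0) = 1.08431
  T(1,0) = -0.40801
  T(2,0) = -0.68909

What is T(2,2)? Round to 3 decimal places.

Richardson extrapolation on the trapezoidal column (denominator 4−1=3):
T(1,1) = (4·(-0.40801) − 1.08431) / 3 = -0.90545
T(2,1) = -0.68909 + (-0.68909 − (-0.40801))/3 = -0.78278
T(2,2) = (16·(-0.78278) − (-0.90545)) / 15 = -0.77460
(Column j=1 coincides with Simpson's rule on the same nodes.)

-0.775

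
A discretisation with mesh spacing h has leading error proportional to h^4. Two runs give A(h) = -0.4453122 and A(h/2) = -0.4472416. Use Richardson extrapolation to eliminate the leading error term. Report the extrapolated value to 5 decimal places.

The leading error scales as h^4; refining by a factor of 2 reduces it by 2^4 = 16.
Extrapolated value = (16·A(h/2) − A(h)) / (16 − 1)
= (16·(-0.4472416) − (-0.4453122)) / 15
= -6.7105534 / 15 = -0.4473702

-0.44737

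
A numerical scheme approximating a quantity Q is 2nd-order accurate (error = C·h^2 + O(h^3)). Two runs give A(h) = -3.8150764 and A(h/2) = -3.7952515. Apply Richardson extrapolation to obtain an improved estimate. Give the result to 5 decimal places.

-3.78864

The leading error scales as h^2; refining by a factor of 2 reduces it by 2^2 = 4.
Extrapolated value = (4·A(h/2) − A(h)) / (4 − 1)
= (4·(-3.7952515) − (-3.8150764)) / 3
= -11.3659296 / 3 = -3.7886432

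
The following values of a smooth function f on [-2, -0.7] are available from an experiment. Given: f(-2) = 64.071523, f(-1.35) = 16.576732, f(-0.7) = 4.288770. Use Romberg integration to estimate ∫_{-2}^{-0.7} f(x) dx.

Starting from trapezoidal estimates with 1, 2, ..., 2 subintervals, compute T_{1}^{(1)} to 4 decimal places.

29.1779

T_{0}^{(0)} (trapezoid, 1 panel, h=1.3000): 44.434190
T_{1}^{(0)} (trapezoid, 2 panels, h=0.6500): 32.991971
T_{1}^{(1)} = 32.991971 + (32.991971 − 44.434190)/3 = 29.177898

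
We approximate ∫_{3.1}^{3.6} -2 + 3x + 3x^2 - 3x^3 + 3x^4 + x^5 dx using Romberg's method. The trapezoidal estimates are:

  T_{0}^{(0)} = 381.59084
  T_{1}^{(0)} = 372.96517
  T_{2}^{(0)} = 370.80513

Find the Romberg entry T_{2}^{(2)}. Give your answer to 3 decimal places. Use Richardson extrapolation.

Richardson extrapolation on the trapezoidal column (denominator 4−1=3):
T_{1}^{(1)} = (4·372.96517 − 381.59084) / 3 = 370.08995
T_{2}^{(1)} = 370.80513 + (370.80513 − 372.96517)/3 = 370.08512
T_{2}^{(2)} = 370.08512 + (370.08512 − 370.08995)/15 = 370.08480

370.085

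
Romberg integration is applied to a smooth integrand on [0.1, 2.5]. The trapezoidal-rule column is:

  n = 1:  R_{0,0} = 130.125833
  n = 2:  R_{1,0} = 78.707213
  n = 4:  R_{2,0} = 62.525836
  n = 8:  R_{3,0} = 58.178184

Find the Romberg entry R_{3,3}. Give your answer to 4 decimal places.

R_{1,1} = (4·78.707213 − 130.125833) / 3 = 61.567673
R_{2,1} = 62.525836 + (62.525836 − 78.707213)/3 = 57.132044
R_{3,1} = 58.178184 + (58.178184 − 62.525836)/3 = 56.728967
R_{2,2} = (16·57.132044 − 61.567673) / 15 = 56.836335
R_{3,2} = (16·56.728967 − 57.132044) / 15 = 56.702095
R_{3,3} = (64·56.702095 − 56.836335) / 63 = 56.699964
(Column j=1 coincides with Simpson's rule on the same nodes.)

56.7000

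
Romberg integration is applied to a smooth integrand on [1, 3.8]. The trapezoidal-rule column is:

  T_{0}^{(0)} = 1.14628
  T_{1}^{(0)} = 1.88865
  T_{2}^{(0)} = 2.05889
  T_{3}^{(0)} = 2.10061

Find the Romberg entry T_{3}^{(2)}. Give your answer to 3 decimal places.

Richardson extrapolation on the trapezoidal column (denominator 4−1=3):
T_{2}^{(1)} = (4·2.05889 − 1.88865) / 3 = 2.11564
T_{3}^{(1)} = 2.10061 + (2.10061 − 2.05889)/3 = 2.11452
T_{3}^{(2)} = (16·2.11452 − 2.11564) / 15 = 2.11445
(Column j=1 coincides with Simpson's rule on the same nodes.)

2.114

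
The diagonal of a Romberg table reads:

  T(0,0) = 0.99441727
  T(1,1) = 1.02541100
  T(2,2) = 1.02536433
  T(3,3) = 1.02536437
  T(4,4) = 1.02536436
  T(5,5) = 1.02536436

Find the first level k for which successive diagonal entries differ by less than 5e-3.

|T(1,1) − T(0,0)| = 0.03099373 ≥ 5e-3
|T(2,2) − T(1,1)| = 0.00004667 < 5e-3

k = 2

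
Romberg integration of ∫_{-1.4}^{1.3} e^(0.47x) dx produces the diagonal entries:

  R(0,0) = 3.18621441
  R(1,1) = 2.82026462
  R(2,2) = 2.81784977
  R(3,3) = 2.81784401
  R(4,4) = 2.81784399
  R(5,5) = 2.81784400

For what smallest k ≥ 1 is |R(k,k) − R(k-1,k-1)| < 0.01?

|R(1,1) − R(0,0)| = 0.36594979 ≥ 0.01
|R(2,2) − R(1,1)| = 0.00241485 < 0.01

k = 2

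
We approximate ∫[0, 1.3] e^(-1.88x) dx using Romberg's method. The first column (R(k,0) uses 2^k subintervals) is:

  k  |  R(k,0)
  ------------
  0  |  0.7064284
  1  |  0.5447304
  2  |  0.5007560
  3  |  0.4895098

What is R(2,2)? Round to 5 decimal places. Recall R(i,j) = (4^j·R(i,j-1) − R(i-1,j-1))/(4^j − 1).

R(1,1) = 0.5447304 + (0.5447304 − 0.7064284)/3 = 0.4908311
R(2,1) = 0.5007560 + (0.5007560 − 0.5447304)/3 = 0.4860979
R(2,2) = 0.4860979 + (0.4860979 − 0.4908311)/15 = 0.4857824

0.48578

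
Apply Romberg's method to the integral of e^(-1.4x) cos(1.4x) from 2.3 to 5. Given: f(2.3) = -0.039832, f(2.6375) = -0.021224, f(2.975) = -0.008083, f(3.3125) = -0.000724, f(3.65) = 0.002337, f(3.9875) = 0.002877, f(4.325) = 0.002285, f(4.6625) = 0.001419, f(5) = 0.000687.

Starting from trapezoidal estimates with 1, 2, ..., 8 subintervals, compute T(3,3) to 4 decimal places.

-0.0131

T(0,0) (trapezoid, 1 panel, h=2.7000): -0.052846
T(1,0) (trapezoid, 2 panels, h=1.3500): -0.023268
T(2,0) (trapezoid, 4 panels, h=0.6750): -0.015548
T(3,0) (trapezoid, 8 panels, h=0.3375): -0.013731
T(1,1) = -0.023268 + (-0.023268 − (-0.052846))/3 = -0.013409
T(2,1) = -0.015548 + (-0.015548 − (-0.023268))/3 = -0.012975
T(3,1) = -0.013731 + (-0.013731 − (-0.015548))/3 = -0.013125
T(2,2) = -0.012975 + (-0.012975 − (-0.013409))/15 = -0.012946
T(3,2) = -0.013125 + (-0.013125 − (-0.012975))/15 = -0.013135
T(3,3) = -0.013135 + (-0.013135 − (-0.012946))/63 = -0.013138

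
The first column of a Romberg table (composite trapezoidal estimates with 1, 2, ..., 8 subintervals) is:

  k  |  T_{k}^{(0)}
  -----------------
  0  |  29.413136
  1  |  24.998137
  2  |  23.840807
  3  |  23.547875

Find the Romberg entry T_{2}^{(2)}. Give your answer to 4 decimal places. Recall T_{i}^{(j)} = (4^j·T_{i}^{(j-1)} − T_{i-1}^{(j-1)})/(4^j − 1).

23.4503

T_{1}^{(1)} = 24.998137 + (24.998137 − 29.413136)/3 = 23.526471
T_{2}^{(1)} = 23.840807 + (23.840807 − 24.998137)/3 = 23.455030
T_{2}^{(2)} = 23.455030 + (23.455030 − 23.526471)/15 = 23.450267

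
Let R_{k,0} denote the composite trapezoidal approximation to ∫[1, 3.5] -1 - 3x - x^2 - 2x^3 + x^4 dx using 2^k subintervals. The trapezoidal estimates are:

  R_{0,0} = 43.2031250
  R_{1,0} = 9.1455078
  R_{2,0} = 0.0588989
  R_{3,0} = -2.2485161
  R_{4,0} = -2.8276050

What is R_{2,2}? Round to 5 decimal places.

R_{1,1} = 9.1455078 + (9.1455078 − 43.2031250)/3 = -2.2070313
R_{2,1} = (4·0.0588989 − 9.1455078) / 3 = -2.9699707
R_{2,2} = (16·(-2.9699707) − (-2.2070313)) / 15 = -3.0208333

-3.02083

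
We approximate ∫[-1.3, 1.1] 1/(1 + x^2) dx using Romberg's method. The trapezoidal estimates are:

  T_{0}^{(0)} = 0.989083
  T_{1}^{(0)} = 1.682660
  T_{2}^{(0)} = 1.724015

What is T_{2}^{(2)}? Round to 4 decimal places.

Richardson extrapolation on the trapezoidal column (denominator 4−1=3):
T_{1}^{(1)} = 1.682660 + (1.682660 − 0.989083)/3 = 1.913852
T_{2}^{(1)} = (4·1.724015 − 1.682660) / 3 = 1.737800
T_{2}^{(2)} = 1.737800 + (1.737800 − 1.913852)/15 = 1.726063

1.7261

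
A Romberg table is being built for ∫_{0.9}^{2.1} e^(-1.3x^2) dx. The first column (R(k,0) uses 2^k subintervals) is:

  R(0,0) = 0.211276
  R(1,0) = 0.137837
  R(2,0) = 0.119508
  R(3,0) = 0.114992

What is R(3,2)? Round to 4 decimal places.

0.1135

R(2,1) = 0.119508 + (0.119508 − 0.137837)/3 = 0.113398
R(3,1) = 0.114992 + (0.114992 − 0.119508)/3 = 0.113487
R(3,2) = 0.113487 + (0.113487 − 0.113398)/15 = 0.113493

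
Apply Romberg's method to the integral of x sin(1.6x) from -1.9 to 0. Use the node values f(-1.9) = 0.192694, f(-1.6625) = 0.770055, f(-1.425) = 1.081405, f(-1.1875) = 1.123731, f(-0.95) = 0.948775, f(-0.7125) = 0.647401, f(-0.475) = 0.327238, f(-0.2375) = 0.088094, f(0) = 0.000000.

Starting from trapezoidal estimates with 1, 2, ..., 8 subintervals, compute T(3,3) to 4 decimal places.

T(0,0) (trapezoid, 1 panel, h=1.9000): 0.183059
T(1,0) (trapezoid, 2 panels, h=0.9500): 0.992866
T(2,0) (trapezoid, 4 panels, h=0.4750): 1.165538
T(3,0) (trapezoid, 8 panels, h=0.2375): 1.207223
T(1,1) = 0.992866 + (0.992866 − 0.183059)/3 = 1.262802
T(2,1) = 1.165538 + (1.165538 − 0.992866)/3 = 1.223095
T(3,1) = 1.207223 + (1.207223 − 1.165538)/3 = 1.221118
T(2,2) = 1.223095 + (1.223095 − 1.262802)/15 = 1.220448
T(3,2) = 1.221118 + (1.221118 − 1.223095)/15 = 1.220986
T(3,3) = 1.220986 + (1.220986 − 1.220448)/63 = 1.220995

1.2210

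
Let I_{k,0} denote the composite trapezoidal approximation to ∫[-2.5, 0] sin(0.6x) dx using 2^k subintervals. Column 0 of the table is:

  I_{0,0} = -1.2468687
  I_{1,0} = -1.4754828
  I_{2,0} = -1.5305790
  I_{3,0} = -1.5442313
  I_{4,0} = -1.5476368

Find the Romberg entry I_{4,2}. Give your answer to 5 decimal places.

Richardson extrapolation on the trapezoidal column (denominator 4−1=3):
I_{3,1} = -1.5442313 + (-1.5442313 − (-1.5305790))/3 = -1.5487821
I_{4,1} = (4·(-1.5476368) − (-1.5442313)) / 3 = -1.5487720
I_{4,2} = (16·(-1.5487720) − (-1.5487821)) / 15 = -1.5487713

-1.54877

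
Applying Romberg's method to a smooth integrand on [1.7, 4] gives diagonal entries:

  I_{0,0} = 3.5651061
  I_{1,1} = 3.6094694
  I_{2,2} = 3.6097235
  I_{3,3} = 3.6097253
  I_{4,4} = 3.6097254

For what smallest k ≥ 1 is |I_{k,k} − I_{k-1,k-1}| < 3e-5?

k = 3

|I_{1,1} − I_{0,0}| = 0.0443633 ≥ 3e-5
|I_{2,2} − I_{1,1}| = 0.0002541 ≥ 3e-5
|I_{3,3} − I_{2,2}| = 0.0000018 < 3e-5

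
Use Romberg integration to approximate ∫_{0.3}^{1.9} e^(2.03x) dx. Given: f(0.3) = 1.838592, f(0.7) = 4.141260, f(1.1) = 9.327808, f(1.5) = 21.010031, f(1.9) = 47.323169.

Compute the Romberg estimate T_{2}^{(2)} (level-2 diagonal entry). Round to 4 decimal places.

22.4161

T_{0}^{(0)} (trapezoid, 1 panel, h=1.6000): 39.329409
T_{1}^{(0)} (trapezoid, 2 panels, h=0.8000): 27.126951
T_{2}^{(0)} (trapezoid, 4 panels, h=0.4000): 23.623992
T_{1}^{(1)} = 27.126951 + (27.126951 − 39.329409)/3 = 23.059465
T_{2}^{(1)} = 23.623992 + (23.623992 − 27.126951)/3 = 22.456339
T_{2}^{(2)} = 22.456339 + (22.456339 − 23.059465)/15 = 22.416131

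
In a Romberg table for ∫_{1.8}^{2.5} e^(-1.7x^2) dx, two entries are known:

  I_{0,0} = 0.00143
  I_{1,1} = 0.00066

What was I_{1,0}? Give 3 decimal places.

From I_{1,1} = (4·I_{1,0} − I_{0,0})/3, solve for I_{1,0}:
4·I_{1,0} = 3·0.00066 + 0.00143 = 0.00341
I_{1,0} = 0.00085

0.001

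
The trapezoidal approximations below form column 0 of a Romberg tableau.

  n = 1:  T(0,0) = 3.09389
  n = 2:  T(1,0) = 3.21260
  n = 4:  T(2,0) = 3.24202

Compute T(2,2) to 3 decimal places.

T(1,1) = (4·3.21260 − 3.09389) / 3 = 3.25217
T(2,1) = 3.24202 + (3.24202 − 3.21260)/3 = 3.25183
T(2,2) = 3.25183 + (3.25183 − 3.25217)/15 = 3.25181

3.252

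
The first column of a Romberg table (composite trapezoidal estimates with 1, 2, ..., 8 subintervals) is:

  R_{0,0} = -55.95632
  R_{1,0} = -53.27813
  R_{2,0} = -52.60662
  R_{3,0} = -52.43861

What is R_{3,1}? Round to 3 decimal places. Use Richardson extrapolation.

-52.383

Richardson extrapolation on the trapezoidal column (denominator 4−1=3):
R_{3,1} = (4·(-52.43861) − (-52.60662)) / 3 = -52.38261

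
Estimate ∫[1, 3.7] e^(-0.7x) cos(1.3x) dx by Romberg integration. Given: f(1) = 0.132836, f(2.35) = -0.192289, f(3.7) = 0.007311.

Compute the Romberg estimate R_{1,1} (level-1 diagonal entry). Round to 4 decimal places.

R_{0,0} (trapezoid, 1 panel, h=2.7000): 0.189198
R_{1,0} (trapezoid, 2 panels, h=1.3500): -0.164991
R_{1,1} = -0.164991 + (-0.164991 − 0.189198)/3 = -0.283054

-0.2831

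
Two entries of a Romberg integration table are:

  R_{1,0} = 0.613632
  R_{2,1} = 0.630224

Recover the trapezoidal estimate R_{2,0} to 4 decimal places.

0.6261

From R_{2,1} = (4·R_{2,0} − R_{1,0})/3, solve for R_{2,0}:
4·R_{2,0} = 3·0.630224 + 0.613632 = 2.504304
R_{2,0} = 0.626076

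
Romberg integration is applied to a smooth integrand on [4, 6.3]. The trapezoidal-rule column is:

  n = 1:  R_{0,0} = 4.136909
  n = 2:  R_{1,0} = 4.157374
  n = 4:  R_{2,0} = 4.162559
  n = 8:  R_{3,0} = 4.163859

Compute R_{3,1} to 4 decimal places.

4.1643

R_{3,1} = (4·4.163859 − 4.162559) / 3 = 4.164292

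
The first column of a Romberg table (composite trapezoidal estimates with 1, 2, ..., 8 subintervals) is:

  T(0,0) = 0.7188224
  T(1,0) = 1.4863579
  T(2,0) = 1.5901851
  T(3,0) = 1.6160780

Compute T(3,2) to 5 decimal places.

1.62470

T(2,1) = 1.5901851 + (1.5901851 − 1.4863579)/3 = 1.6247942
T(3,1) = 1.6160780 + (1.6160780 − 1.5901851)/3 = 1.6247090
T(3,2) = (16·1.6247090 − 1.6247942) / 15 = 1.6247033
(Column j=1 coincides with Simpson's rule on the same nodes.)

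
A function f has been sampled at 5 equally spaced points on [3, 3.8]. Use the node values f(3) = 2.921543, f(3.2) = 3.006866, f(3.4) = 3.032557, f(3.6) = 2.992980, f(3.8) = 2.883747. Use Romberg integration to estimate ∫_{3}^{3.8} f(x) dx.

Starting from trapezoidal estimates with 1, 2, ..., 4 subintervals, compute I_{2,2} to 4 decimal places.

2.3913

I_{0,0} (trapezoid, 1 panel, h=0.8000): 2.322116
I_{1,0} (trapezoid, 2 panels, h=0.4000): 2.374081
I_{2,0} (trapezoid, 4 panels, h=0.2000): 2.387010
I_{1,1} = 2.374081 + (2.374081 − 2.322116)/3 = 2.391403
I_{2,1} = 2.387010 + (2.387010 − 2.374081)/3 = 2.391320
I_{2,2} = 2.391320 + (2.391320 − 2.391403)/15 = 2.391314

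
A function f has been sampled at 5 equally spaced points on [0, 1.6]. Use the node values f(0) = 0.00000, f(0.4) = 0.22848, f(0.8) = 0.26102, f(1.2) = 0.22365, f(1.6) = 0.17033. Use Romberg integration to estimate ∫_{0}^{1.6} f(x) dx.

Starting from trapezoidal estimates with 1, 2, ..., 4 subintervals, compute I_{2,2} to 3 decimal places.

I_{0,0} (trapezoid, 1 panel, h=1.6000): 0.13626
I_{1,0} (trapezoid, 2 panels, h=0.8000): 0.27695
I_{2,0} (trapezoid, 4 panels, h=0.4000): 0.31933
I_{1,1} = 0.27695 + (0.27695 − 0.13626)/3 = 0.32385
I_{2,1} = 0.31933 + (0.31933 − 0.27695)/3 = 0.33346
I_{2,2} = 0.33346 + (0.33346 − 0.32385)/15 = 0.33410

0.334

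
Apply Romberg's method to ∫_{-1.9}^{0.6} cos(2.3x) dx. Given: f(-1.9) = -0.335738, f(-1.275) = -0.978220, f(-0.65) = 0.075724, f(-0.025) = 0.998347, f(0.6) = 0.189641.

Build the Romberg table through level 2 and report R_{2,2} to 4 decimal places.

0.0147

R_{0,0} (trapezoid, 1 panel, h=2.5000): -0.182621
R_{1,0} (trapezoid, 2 panels, h=1.2500): 0.003344
R_{2,0} (trapezoid, 4 panels, h=0.6250): 0.014252
R_{1,1} = 0.003344 + (0.003344 − (-0.182621))/3 = 0.065332
R_{2,1} = 0.014252 + (0.014252 − 0.003344)/3 = 0.017888
R_{2,2} = 0.017888 + (0.017888 − 0.065332)/15 = 0.014725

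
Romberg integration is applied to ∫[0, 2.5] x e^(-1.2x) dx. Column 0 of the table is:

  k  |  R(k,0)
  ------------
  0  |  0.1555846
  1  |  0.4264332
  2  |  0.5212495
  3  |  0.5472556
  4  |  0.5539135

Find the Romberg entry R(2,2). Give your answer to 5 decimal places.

Richardson extrapolation on the trapezoidal column (denominator 4−1=3):
R(1,1) = (4·0.4264332 − 0.1555846) / 3 = 0.5167161
R(2,1) = 0.5212495 + (0.5212495 − 0.4264332)/3 = 0.5528549
R(2,2) = (16·0.5528549 − 0.5167161) / 15 = 0.5552642

0.55526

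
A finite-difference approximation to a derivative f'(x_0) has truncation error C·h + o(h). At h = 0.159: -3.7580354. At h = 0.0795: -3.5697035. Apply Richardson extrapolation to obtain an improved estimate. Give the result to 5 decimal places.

-3.38137

The leading error scales as h; refining by a factor of 2 reduces it by 2^1 = 2.
Extrapolated value = (2·A(h/2) − A(h)) / (2 − 1)
= (2·(-3.5697035) − (-3.7580354)) / 1
= -3.3813716 / 1 = -3.3813716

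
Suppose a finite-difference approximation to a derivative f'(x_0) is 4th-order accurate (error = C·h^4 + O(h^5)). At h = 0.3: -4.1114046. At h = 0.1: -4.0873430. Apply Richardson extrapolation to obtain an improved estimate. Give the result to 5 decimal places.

Extrapolated value = (81·A(h/3) − A(h)) / (81 − 1)
= (81·(-4.0873430) − (-4.1114046)) / 80
= -326.9633784 / 80 = -4.0870422

-4.08704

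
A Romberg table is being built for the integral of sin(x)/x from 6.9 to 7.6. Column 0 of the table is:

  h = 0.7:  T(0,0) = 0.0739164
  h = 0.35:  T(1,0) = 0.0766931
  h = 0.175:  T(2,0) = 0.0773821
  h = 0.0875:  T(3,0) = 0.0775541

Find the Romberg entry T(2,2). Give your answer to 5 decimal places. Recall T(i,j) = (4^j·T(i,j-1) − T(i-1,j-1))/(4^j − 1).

0.07761

Richardson extrapolation on the trapezoidal column (denominator 4−1=3):
T(1,1) = (4·0.0766931 − 0.0739164) / 3 = 0.0776187
T(2,1) = (4·0.0773821 − 0.0766931) / 3 = 0.0776118
T(2,2) = 0.0776118 + (0.0776118 − 0.0776187)/15 = 0.0776113
(Column j=1 coincides with Simpson's rule on the same nodes.)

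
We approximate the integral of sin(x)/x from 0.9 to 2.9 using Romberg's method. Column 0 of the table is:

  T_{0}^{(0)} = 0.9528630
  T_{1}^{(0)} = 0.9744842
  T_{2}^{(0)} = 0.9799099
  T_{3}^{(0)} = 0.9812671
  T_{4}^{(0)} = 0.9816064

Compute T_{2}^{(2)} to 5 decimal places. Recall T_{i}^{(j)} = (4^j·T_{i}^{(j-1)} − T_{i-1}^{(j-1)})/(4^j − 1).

0.98172

Richardson extrapolation on the trapezoidal column (denominator 4−1=3):
T_{1}^{(1)} = (4·0.9744842 − 0.9528630) / 3 = 0.9816913
T_{2}^{(1)} = 0.9799099 + (0.9799099 − 0.9744842)/3 = 0.9817185
T_{2}^{(2)} = (16·0.9817185 − 0.9816913) / 15 = 0.9817203
(Column j=1 coincides with Simpson's rule on the same nodes.)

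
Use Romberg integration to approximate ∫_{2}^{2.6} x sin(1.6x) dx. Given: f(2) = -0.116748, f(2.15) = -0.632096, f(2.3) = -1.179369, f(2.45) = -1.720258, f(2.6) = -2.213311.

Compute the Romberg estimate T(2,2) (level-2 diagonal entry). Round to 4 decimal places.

-0.7049

T(0,0) (trapezoid, 1 panel, h=0.6000): -0.699018
T(1,0) (trapezoid, 2 panels, h=0.3000): -0.703320
T(2,0) (trapezoid, 4 panels, h=0.1500): -0.704513
T(1,1) = -0.703320 + (-0.703320 − (-0.699018))/3 = -0.704754
T(2,1) = -0.704513 + (-0.704513 − (-0.703320))/3 = -0.704911
T(2,2) = -0.704911 + (-0.704911 − (-0.704754))/15 = -0.704921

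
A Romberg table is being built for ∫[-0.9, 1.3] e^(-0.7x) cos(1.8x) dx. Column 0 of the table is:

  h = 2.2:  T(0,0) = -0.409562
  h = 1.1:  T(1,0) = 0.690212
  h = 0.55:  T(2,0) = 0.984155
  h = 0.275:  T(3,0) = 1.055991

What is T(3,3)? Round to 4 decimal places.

1.0797

Richardson extrapolation on the trapezoidal column (denominator 4−1=3):
T(1,1) = (4·0.690212 − (-0.409562)) / 3 = 1.056803
T(2,1) = 0.984155 + (0.984155 − 0.690212)/3 = 1.082136
T(3,1) = 1.055991 + (1.055991 − 0.984155)/3 = 1.079936
T(2,2) = 1.082136 + (1.082136 − 1.056803)/15 = 1.083825
T(3,2) = (16·1.079936 − 1.082136) / 15 = 1.079789
T(3,3) = (64·1.079789 − 1.083825) / 63 = 1.079725
(Column j=1 coincides with Simpson's rule on the same nodes.)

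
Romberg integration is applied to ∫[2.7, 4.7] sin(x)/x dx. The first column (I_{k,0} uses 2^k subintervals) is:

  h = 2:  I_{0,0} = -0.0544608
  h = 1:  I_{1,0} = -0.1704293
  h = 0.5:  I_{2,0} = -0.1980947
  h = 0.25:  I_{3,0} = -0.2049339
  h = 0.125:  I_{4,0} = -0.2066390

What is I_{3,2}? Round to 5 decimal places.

I_{2,1} = (4·(-0.1980947) − (-0.1704293)) / 3 = -0.2073165
I_{3,1} = (4·(-0.2049339) − (-0.1980947)) / 3 = -0.2072136
I_{3,2} = -0.2072136 + (-0.2072136 − (-0.2073165))/15 = -0.2072067
(Column j=1 coincides with Simpson's rule on the same nodes.)

-0.20721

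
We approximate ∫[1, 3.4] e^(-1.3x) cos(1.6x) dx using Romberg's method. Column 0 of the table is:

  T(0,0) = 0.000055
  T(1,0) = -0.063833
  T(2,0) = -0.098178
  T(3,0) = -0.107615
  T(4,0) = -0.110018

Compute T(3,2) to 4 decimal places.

-0.1108

Richardson extrapolation on the trapezoidal column (denominator 4−1=3):
T(2,1) = (4·(-0.098178) − (-0.063833)) / 3 = -0.109626
T(3,1) = -0.107615 + (-0.107615 − (-0.098178))/3 = -0.110761
T(3,2) = -0.110761 + (-0.110761 − (-0.109626))/15 = -0.110837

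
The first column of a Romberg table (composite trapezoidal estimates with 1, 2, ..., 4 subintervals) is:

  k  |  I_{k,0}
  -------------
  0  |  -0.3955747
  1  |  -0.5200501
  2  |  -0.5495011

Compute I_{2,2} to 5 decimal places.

Richardson extrapolation on the trapezoidal column (denominator 4−1=3):
I_{1,1} = -0.5200501 + (-0.5200501 − (-0.3955747))/3 = -0.5615419
I_{2,1} = (4·(-0.5495011) − (-0.5200501)) / 3 = -0.5593181
I_{2,2} = -0.5593181 + (-0.5593181 − (-0.5615419))/15 = -0.5591698

-0.55917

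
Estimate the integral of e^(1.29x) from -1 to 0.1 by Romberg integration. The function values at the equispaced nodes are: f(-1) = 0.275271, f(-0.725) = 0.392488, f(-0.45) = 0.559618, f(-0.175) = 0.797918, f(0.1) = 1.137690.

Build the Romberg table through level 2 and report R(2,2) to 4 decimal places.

0.6685

R(0,0) (trapezoid, 1 panel, h=1.1000): 0.777129
R(1,0) (trapezoid, 2 panels, h=0.5500): 0.696354
R(2,0) (trapezoid, 4 panels, h=0.2750): 0.675539
R(1,1) = 0.696354 + (0.696354 − 0.777129)/3 = 0.669429
R(2,1) = 0.675539 + (0.675539 − 0.696354)/3 = 0.668601
R(2,2) = 0.668601 + (0.668601 − 0.669429)/15 = 0.668546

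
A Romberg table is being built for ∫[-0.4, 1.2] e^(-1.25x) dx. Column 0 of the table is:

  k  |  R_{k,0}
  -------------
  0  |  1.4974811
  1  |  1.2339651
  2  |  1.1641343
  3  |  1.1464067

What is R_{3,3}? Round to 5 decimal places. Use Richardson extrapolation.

1.14047

Richardson extrapolation on the trapezoidal column (denominator 4−1=3):
R_{1,1} = 1.2339651 + (1.2339651 − 1.4974811)/3 = 1.1461264
R_{2,1} = (4·1.1641343 − 1.2339651) / 3 = 1.1408574
R_{3,1} = (4·1.1464067 − 1.1641343) / 3 = 1.1404975
R_{2,2} = 1.1408574 + (1.1408574 − 1.1461264)/15 = 1.1405061
R_{3,2} = 1.1404975 + (1.1404975 − 1.1408574)/15 = 1.1404735
R_{3,3} = (64·1.1404735 − 1.1405061) / 63 = 1.1404730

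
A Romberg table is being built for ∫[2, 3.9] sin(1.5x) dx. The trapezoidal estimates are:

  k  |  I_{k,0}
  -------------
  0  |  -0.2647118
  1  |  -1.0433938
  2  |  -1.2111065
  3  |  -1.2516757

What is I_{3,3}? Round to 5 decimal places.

Richardson extrapolation on the trapezoidal column (denominator 4−1=3):
I_{1,1} = (4·(-1.0433938) − (-0.2647118)) / 3 = -1.3029545
I_{2,1} = -1.2111065 + (-1.2111065 − (-1.0433938))/3 = -1.2670107
I_{3,1} = (4·(-1.2516757) − (-1.2111065)) / 3 = -1.2651988
I_{2,2} = -1.2670107 + (-1.2670107 − (-1.3029545))/15 = -1.2646144
I_{3,2} = (16·(-1.2651988) − (-1.2670107)) / 15 = -1.2650780
I_{3,3} = -1.2650780 + (-1.2650780 − (-1.2646144))/63 = -1.2650854

-1.26509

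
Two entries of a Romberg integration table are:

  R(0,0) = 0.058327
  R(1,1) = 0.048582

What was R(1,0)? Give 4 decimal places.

0.0510

From R(1,1) = (4·R(1,0) − R(0,0))/3, solve for R(1,0):
4·R(1,0) = 3·0.048582 + 0.058327 = 0.204073
R(1,0) = 0.051018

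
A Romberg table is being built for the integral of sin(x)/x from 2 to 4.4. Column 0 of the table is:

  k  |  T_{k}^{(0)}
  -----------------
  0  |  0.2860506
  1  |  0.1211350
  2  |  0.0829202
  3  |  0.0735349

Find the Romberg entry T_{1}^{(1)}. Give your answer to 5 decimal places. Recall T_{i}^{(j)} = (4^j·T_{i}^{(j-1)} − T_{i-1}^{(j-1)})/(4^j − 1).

0.06616

Richardson extrapolation on the trapezoidal column (denominator 4−1=3):
T_{1}^{(1)} = 0.1211350 + (0.1211350 − 0.2860506)/3 = 0.0661631
(Column j=1 coincides with Simpson's rule on the same nodes.)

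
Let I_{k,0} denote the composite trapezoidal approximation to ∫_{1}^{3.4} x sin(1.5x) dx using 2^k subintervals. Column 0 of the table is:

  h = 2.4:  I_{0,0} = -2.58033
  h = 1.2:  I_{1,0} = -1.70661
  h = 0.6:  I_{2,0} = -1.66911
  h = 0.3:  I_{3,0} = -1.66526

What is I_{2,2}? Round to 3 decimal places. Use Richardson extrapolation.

Richardson extrapolation on the trapezoidal column (denominator 4−1=3):
I_{1,1} = (4·(-1.70661) − (-2.58033)) / 3 = -1.41537
I_{2,1} = (4·(-1.66911) − (-1.70661)) / 3 = -1.65661
I_{2,2} = -1.65661 + (-1.65661 − (-1.41537))/15 = -1.67269

-1.673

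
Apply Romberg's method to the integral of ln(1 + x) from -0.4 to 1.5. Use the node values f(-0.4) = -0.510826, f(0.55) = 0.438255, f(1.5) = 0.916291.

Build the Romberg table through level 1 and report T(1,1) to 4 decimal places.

0.6835

T(0,0) (trapezoid, 1 panel, h=1.9000): 0.385192
T(1,0) (trapezoid, 2 panels, h=0.9500): 0.608938
T(1,1) = 0.608938 + (0.608938 − 0.385192)/3 = 0.683520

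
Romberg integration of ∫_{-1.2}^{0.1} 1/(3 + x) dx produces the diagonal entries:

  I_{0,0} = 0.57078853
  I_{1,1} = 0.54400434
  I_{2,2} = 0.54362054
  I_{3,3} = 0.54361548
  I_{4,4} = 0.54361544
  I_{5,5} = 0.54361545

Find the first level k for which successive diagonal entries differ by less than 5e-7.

k = 4

|I_{1,1} − I_{0,0}| = 0.02678419 ≥ 5e-7
|I_{2,2} − I_{1,1}| = 0.00038380 ≥ 5e-7
|I_{3,3} − I_{2,2}| = 0.00000506 ≥ 5e-7
|I_{4,4} − I_{3,3}| = 0.00000004 < 5e-7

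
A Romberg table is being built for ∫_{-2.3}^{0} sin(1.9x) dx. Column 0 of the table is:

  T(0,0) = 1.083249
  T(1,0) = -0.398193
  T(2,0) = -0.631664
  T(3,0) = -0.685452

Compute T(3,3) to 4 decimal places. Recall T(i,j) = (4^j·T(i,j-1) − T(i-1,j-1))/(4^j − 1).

-0.7031

T(1,1) = (4·(-0.398193) − 1.083249) / 3 = -0.892007
T(2,1) = (4·(-0.631664) − (-0.398193)) / 3 = -0.709488
T(3,1) = (4·(-0.685452) − (-0.631664)) / 3 = -0.703381
T(2,2) = (16·(-0.709488) − (-0.892007)) / 15 = -0.697320
T(3,2) = -0.703381 + (-0.703381 − (-0.709488))/15 = -0.702974
T(3,3) = (64·(-0.702974) − (-0.697320)) / 63 = -0.703064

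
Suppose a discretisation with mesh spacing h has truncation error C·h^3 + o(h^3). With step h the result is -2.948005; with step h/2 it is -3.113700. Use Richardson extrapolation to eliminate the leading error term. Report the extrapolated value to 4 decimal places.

-3.1374

Extrapolated value = (8·A(h/2) − A(h)) / (8 − 1)
= (8·(-3.113700) − (-2.948005)) / 7
= -21.961595 / 7 = -3.137371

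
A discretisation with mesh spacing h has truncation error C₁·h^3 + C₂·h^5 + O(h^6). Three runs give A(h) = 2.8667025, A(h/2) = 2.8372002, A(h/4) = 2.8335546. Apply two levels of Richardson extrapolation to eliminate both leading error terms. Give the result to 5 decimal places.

2.83304

First eliminate the h^3 term (factor 2^3 = 8):
  B₁ = (8·2.8372002 − 2.8667025)/7 = 2.8329856
  B₂ = (8·2.8335546 − 2.8372002)/7 = 2.8330338
Then eliminate the h^5 term (factor 2^5 = 32):
  (32·2.8330338 − 2.8329856)/31 = 2.8330354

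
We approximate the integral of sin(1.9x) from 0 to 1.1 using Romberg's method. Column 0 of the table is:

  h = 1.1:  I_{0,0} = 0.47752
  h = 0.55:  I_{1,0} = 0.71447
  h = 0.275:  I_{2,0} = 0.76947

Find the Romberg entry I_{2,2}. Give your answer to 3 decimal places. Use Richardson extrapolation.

Richardson extrapolation on the trapezoidal column (denominator 4−1=3):
I_{1,1} = 0.71447 + (0.71447 − 0.47752)/3 = 0.79345
I_{2,1} = 0.76947 + (0.76947 − 0.71447)/3 = 0.78780
I_{2,2} = 0.78780 + (0.78780 − 0.79345)/15 = 0.78742

0.787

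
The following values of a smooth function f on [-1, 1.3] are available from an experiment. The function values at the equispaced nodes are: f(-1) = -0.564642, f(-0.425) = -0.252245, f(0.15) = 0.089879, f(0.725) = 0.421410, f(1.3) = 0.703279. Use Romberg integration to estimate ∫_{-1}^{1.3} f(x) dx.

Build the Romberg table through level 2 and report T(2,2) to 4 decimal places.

T(0,0) (trapezoid, 1 panel, h=2.3000): 0.159433
T(1,0) (trapezoid, 2 panels, h=1.1500): 0.183077
T(2,0) (trapezoid, 4 panels, h=0.5750): 0.188808
T(1,1) = 0.183077 + (0.183077 − 0.159433)/3 = 0.190958
T(2,1) = 0.188808 + (0.188808 − 0.183077)/3 = 0.190718
T(2,2) = 0.190718 + (0.190718 − 0.190958)/15 = 0.190702

0.1907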